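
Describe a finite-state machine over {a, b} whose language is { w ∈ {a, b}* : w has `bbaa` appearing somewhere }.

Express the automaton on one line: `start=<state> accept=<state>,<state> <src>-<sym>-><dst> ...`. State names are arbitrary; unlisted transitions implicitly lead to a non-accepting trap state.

States s0..s3 record the length of the longest prefix of `bbaa` that matches the current input suffix. Reaching s4 means `bbaa` has been seen, and we stay there forever. Accept from s4.
        a   b  
>  s0   s0  s1 
   s1   s0  s2 
   s2   s3  s2 
   s3   s4  s1 
 * s4   s4  s4 
(> = start, * = accepting)

start=s0 accept=s4 s0-a->s0 s0-b->s1 s1-a->s0 s1-b->s2 s2-a->s3 s2-b->s2 s3-a->s4 s3-b->s1 s4-a->s4 s4-b->s4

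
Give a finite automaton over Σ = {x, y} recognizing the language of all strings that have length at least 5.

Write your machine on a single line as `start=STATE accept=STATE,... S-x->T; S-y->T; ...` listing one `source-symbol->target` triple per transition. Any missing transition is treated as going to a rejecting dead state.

start=s0; accept=s5,s6; s0-x->s1; s0-y->s1; s1-x->s2; s1-y->s2; s2-x->s3; s2-y->s3; s3-x->s4; s3-y->s4; s4-x->s5; s4-y->s5; s5-x->s6; s5-y->s6; s6-x->s6; s6-y->s6

Count input length up to 6: every symbol moves from s0 toward s6, which means 'more than 5' and absorbs. Accept from {s5, s6}.
7 states suffice.
        x   y  
>  s0   s1  s1 
   s1   s2  s2 
   s2   s3  s3 
   s3   s4  s4 
   s4   s5  s5 
 * s5   s6  s6 
 * s6   s6  s6 
(> = start, * = accepting)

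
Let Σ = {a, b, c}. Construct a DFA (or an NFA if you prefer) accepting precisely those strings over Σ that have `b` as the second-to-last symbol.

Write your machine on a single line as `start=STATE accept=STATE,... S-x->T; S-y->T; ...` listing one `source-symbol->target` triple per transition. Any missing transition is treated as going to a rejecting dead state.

start=S0; accept=S7,S8,S9; S0-a->S1; S0-b->S2; S0-c->S3; S1-a->S4; S1-b->S5; S1-c->S6; S2-a->S7; S2-b->S8; S2-c->S9; S3-a->S10; S3-b->S11; S3-c->S12; S4-a->S4; S4-b->S5; S4-c->S6; S5-a->S7; S5-b->S8; S5-c->S9; S6-a->S10; S6-b->S11; S6-c->S12; S7-a->S4; S7-b->S5; S7-c->S6; S8-a->S7; S8-b->S8; S8-c->S9; S9-a->S10; S9-b->S11; S9-c->S12; S10-a->S4; S10-b->S5; S10-c->S6; S11-a->S7; S11-b->S8; S11-c->S9; S12-a->S10; S12-b->S11; S12-c->S12

A DFA must remember the last 2 symbols (since which symbol is second-to-last isn't known until the input ends). Use one state per possible window of the last ≤2 symbols; accept from those whose window starts with `b`.
A 13-state machine:
          a    b    c  
>  S0     S1   S2   S3 
   S1     S4   S5   S6 
   S2     S7   S8   S9 
   S3    S10  S11  S12 
   S4     S4   S5   S6 
   S5     S7   S8   S9 
   S6    S10  S11  S12 
 * S7     S4   S5   S6 
 * S8     S7   S8   S9 
 * S9    S10  S11  S12 
   S10    S4   S5   S6 
   S11    S7   S8   S9 
   S12   S10  S11  S12 
(> = start, * = accepting)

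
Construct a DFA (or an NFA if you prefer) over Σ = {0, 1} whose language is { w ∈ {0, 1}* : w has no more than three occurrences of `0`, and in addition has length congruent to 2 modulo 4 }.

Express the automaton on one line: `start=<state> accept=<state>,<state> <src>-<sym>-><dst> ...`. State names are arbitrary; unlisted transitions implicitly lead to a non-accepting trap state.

start=q0 accept=q3,q4,q5,q18 q0-0->q1 q0-1->q2 q1-0->q3 q1-1->q4 q2-0->q4 q2-1->q5 q3-0->q6 q3-1->q7 q4-0->q7 q4-1->q8 q5-0->q8 q5-1->q9 q6-0->q10 q6-1->q11 q7-0->q11 q7-1->q12 q8-0->q12 q8-1->q13 q9-0->q13 q9-1->q0 q10-0->q14 q10-1->q14 q11-0->q14 q11-1->q15 q12-0->q15 q12-1->q16 q13-0->q16 q13-1->q1 q14-0->q17 q14-1->q17 q15-0->q17 q15-1->q18 q16-0->q18 q16-1->q3 q17-0->q19 q17-1->q19 q18-0->q19 q18-1->q6 q19-0->q10 q19-1->q10

Run two small machines in parallel and take their product. The first has 5 states tracking the count of `0`s, saturating at 4; the second has 4 states tracking the input length modulo 4. A product state is a pair (one from each), accepting exactly when both do.
20 states suffice.
          0    1  
>  q0     q1   q2 
   q1     q3   q4 
   q2     q4   q5 
 * q3     q6   q7 
 * q4     q7   q8 
 * q5     q8   q9 
   q6    q10  q11 
   q7    q11  q12 
   q8    q12  q13 
   q9    q13   q0 
   q10   q14  q14 
   q11   q14  q15 
   q12   q15  q16 
   q13   q16   q1 
   q14   q17  q17 
   q15   q17  q18 
   q16   q18   q3 
   q17   q19  q19 
 * q18   q19   q6 
   q19   q10  q10 
(> = start, * = accepting)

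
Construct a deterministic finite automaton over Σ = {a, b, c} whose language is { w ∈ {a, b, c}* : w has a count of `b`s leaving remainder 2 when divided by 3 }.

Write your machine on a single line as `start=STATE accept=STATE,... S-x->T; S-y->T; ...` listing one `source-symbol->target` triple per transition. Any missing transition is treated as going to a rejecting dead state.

start=S0; accept=S2; S0-a->S0; S0-b->S1; S0-c->S0; S1-a->S1; S1-b->S2; S1-c->S1; S2-a->S2; S2-b->S0; S2-c->S2

The only thing that matters is how many `b`s have appeared, reduced mod 3. Use one state per residue: S0 for 0, …, S2 for 2. Reading `b` moves to the next residue; anything else stays put. S2 is accepting.
        a   b   c  
>  S0   S0  S1  S0 
   S1   S1  S2  S1 
 * S2   S2  S0  S2 
(> = start, * = accepting)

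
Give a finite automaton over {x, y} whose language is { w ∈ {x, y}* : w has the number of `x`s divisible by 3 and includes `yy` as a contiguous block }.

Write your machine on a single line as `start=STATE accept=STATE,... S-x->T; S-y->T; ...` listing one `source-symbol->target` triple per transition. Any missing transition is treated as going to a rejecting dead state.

start=S0; accept=S5; S0-x->S1; S0-y->S2; S1-x->S3; S1-y->S4; S2-x->S1; S2-y->S5; S3-x->S0; S3-y->S6; S4-x->S3; S4-y->S7; S5-x->S7; S5-y->S5; S6-x->S0; S6-y->S8; S7-x->S8; S7-y->S7; S8-x->S5; S8-y->S8

Handle the two conditions separately and then intersect. The first has 3 states tracking the count of `x`s modulo 3; the second has 3 states tracking whether and how much of `yy` has been seen. A product state is a pair (one from each), accepting exactly when both do.
With 9 states:
        x   y  
>  S0   S1  S2 
   S1   S3  S4 
   S2   S1  S5 
   S3   S0  S6 
   S4   S3  S7 
 * S5   S7  S5 
   S6   S0  S8 
   S7   S8  S7 
   S8   S5  S8 
(> = start, * = accepting)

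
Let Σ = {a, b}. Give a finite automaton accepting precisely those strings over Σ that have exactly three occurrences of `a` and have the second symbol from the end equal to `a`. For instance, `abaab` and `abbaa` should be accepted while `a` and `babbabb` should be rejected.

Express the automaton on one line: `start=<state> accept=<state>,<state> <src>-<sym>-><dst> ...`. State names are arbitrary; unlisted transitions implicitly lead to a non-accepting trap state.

start=q0 accept=q3,q6 q0-a->q1 q0-b->q0 q1-a->q2 q1-b->q1 q2-a->q3 q2-b->q4 q3-a->q5 q3-b->q6 q4-a->q7 q4-b->q4 q5-a->q5 q5-b->q5 q6-a->q5 q6-b->q5 q7-a->q5 q7-b->q6

Build one automaton per condition and run them in lockstep. One (5 states) tracks the count of `a`s, saturating at 4; the other (7 states) tracks the last 2 symbols read. Each combined state is a pair, one component from each; accept when both components accept. Minimizing collapses redundant product states.
With 8 states:
        a   b  
>  q0   q1  q0 
   q1   q2  q1 
   q2   q3  q4 
 * q3   q5  q6 
   q4   q7  q4 
   q5   q5  q5 
 * q6   q5  q5 
   q7   q5  q6 
(> = start, * = accepting)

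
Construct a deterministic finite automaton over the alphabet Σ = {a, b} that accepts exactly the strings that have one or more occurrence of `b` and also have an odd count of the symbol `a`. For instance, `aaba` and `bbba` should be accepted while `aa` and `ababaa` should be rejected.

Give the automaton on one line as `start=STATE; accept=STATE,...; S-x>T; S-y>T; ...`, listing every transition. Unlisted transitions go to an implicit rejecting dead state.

start=S0; accept=S3,S5; S0-a>S1; S0-b>S2; S1-a>S0; S1-b>S3; S2-a>S3; S2-b>S4; S3-a>S2; S3-b>S5; S4-a>S5; S4-b>S4; S5-a>S4; S5-b>S5

Handle the two conditions separately and then intersect. One (3 states) tracks the count of `b`s, saturating at 2; the other (2 states) tracks the count of `a`s modulo 2. Each combined state is a pair, one component from each; accept when both components accept.
A 6-state machine:
        a   b  
>  S0   S1  S2 
   S1   S0  S3 
   S2   S3  S4 
 * S3   S2  S5 
   S4   S5  S4 
 * S5   S4  S5 
(> = start, * = accepting)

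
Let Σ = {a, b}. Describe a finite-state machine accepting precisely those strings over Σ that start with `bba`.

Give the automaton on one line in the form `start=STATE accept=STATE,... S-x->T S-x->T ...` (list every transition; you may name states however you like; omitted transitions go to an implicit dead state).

Walk along `bba` while the input agrees: from q0 take `b` to q1, and so on. Any deviation drops to the rejecting sink q4. Once q3 is reached the prefix is confirmed and every continuation is accepted.
        a   b  
>  q0   q4  q1 
   q1   q4  q2 
   q2   q3  q4 
 * q3   q3  q3 
   q4   q4  q4 
(> = start, * = accepting)

start=q0 accept=q3 q0-a->q4 q0-b->q1 q1-a->q4 q1-b->q2 q2-a->q3 q2-b->q4 q3-a->q3 q3-b->q3 q4-a->q4 q4-b->q4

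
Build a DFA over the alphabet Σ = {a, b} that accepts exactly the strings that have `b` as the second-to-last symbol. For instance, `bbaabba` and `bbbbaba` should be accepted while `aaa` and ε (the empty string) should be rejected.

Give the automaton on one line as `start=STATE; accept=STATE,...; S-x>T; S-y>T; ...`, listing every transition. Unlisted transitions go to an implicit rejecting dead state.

start=q0; accept=q5,q6; q0-a>q1; q0-b>q2; q1-a>q3; q1-b>q4; q2-a>q5; q2-b>q6; q3-a>q3; q3-b>q4; q4-a>q5; q4-b>q6; q5-a>q3; q5-b>q4; q6-a>q5; q6-b>q6

Because acceptance depends on a position counted from the end, the machine has to buffer the most recent 2 symbols. Make each state the string of the last up-to-2 symbols read; on input `x` shift the window left and append `x`. Accept when the buffered window has length 2 and begins with `b`.
7 states suffice.
        a   b  
>  q0   q1  q2 
   q1   q3  q4 
   q2   q5  q6 
   q3   q3  q4 
   q4   q5  q6 
 * q5   q3  q4 
 * q6   q5  q6 
(> = start, * = accepting)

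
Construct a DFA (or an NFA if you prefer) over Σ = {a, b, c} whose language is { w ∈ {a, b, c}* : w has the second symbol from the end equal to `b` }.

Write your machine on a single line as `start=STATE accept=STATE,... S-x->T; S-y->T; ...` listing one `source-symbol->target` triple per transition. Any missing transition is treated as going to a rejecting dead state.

start=q0; accept=q7,q8,q9; q0-a->q1; q0-b->q2; q0-c->q3; q1-a->q4; q1-b->q5; q1-c->q6; q2-a->q7; q2-b->q8; q2-c->q9; q3-a->q10; q3-b->q11; q3-c->q12; q4-a->q4; q4-b->q5; q4-c->q6; q5-a->q7; q5-b->q8; q5-c->q9; q6-a->q10; q6-b->q11; q6-c->q12; q7-a->q4; q7-b->q5; q7-c->q6; q8-a->q7; q8-b->q8; q8-c->q9; q9-a->q10; q9-b->q11; q9-c->q12; q10-a->q4; q10-b->q5; q10-c->q6; q11-a->q7; q11-b->q8; q11-c->q9; q12-a->q10; q12-b->q11; q12-c->q12

Because acceptance depends on a position counted from the end, the machine has to buffer the most recent 2 symbols. Make each state the string of the last up-to-2 symbols read; on input `x` shift the window left and append `x`. Accept when the buffered window has length 2 and begins with `b`.
A 13-state machine:
          a    b    c  
>  q0     q1   q2   q3 
   q1     q4   q5   q6 
   q2     q7   q8   q9 
   q3    q10  q11  q12 
   q4     q4   q5   q6 
   q5     q7   q8   q9 
   q6    q10  q11  q12 
 * q7     q4   q5   q6 
 * q8     q7   q8   q9 
 * q9    q10  q11  q12 
   q10    q4   q5   q6 
   q11    q7   q8   q9 
   q12   q10  q11  q12 
(> = start, * = accepting)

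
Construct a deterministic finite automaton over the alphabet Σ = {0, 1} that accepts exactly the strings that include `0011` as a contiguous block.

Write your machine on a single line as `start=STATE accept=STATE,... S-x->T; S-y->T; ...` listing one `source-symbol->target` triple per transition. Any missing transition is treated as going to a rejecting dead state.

start=q0; accept=q4; q0-0->q1; q0-1->q0; q1-0->q2; q1-1->q0; q2-0->q2; q2-1->q3; q3-0->q1; q3-1->q4; q4-0->q4; q4-1->q4

Track how much of `0011` has been matched so far: state q0 is no progress, q4 is the absorbing accept state reached once `0011` has occurred. Intermediate states record partial matches; on a mismatch, fall back to the longest reusable overlap.
        0   1  
>  q0   q1  q0 
   q1   q2  q0 
   q2   q2  q3 
   q3   q1  q4 
 * q4   q4  q4 
(> = start, * = accepting)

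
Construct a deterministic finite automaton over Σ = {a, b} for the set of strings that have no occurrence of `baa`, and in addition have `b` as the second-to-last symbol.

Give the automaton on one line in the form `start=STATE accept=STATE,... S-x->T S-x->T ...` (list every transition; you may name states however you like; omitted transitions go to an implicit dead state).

Handle the two conditions separately and then intersect. One (4 states) tracks partial matches of the forbidden pattern `baa`; the other (7 states) tracks the last 2 symbols read. Each combined state is a pair, one component from each; accept when both components accept.
An 11-state machine:
          a    b  
>  q0     q1   q2 
   q1     q3   q4 
   q2     q5   q6 
   q3     q3   q4 
   q4     q5   q6 
 * q5     q7   q4 
 * q6     q5   q6 
   q7     q7   q8 
   q8     q9  q10 
   q9     q7   q8 
   q10    q9  q10 
(> = start, * = accepting)

start=q0 accept=q5,q6 q0-a->q1 q0-b->q2 q1-a->q3 q1-b->q4 q2-a->q5 q2-b->q6 q3-a->q3 q3-b->q4 q4-a->q5 q4-b->q6 q5-a->q7 q5-b->q4 q6-a->q5 q6-b->q6 q7-a->q7 q7-b->q8 q8-a->q9 q8-b->q10 q9-a->q7 q9-b->q8 q10-a->q9 q10-b->q10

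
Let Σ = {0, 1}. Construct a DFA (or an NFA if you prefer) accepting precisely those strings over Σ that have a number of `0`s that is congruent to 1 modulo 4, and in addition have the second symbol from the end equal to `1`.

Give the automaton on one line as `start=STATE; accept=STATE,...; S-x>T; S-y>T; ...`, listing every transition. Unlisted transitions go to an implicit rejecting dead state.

start=S0; accept=S5,S10; S0-0>S1; S0-1>S2; S1-0>S3; S1-1>S4; S2-0>S5; S2-1>S6; S3-0>S7; S3-1>S8; S4-0>S9; S4-1>S10; S5-0>S3; S5-1>S4; S6-0>S5; S6-1>S6; S7-0>S11; S7-1>S12; S8-0>S13; S8-1>S14; S9-0>S7; S9-1>S8; S10-0>S9; S10-1>S10; S11-0>S15; S11-1>S16; S12-0>S17; S12-1>S18; S13-0>S11; S13-1>S12; S14-0>S13; S14-1>S14; S15-0>S3; S15-1>S4; S16-0>S5; S16-1>S6; S17-0>S15; S17-1>S16; S18-0>S17; S18-1>S18

Handle the two conditions separately and then intersect. The first has 4 states tracking the count of `0`s modulo 4; the second has 7 states tracking the last 2 symbols read. A product state is a pair (one from each), accepting exactly when both do.
With 19 states:
          0    1  
>  S0     S1   S2 
   S1     S3   S4 
   S2     S5   S6 
   S3     S7   S8 
   S4     S9  S10 
 * S5     S3   S4 
   S6     S5   S6 
   S7    S11  S12 
   S8    S13  S14 
   S9     S7   S8 
 * S10    S9  S10 
   S11   S15  S16 
   S12   S17  S18 
   S13   S11  S12 
   S14   S13  S14 
   S15    S3   S4 
   S16    S5   S6 
   S17   S15  S16 
   S18   S17  S18 
(> = start, * = accepting)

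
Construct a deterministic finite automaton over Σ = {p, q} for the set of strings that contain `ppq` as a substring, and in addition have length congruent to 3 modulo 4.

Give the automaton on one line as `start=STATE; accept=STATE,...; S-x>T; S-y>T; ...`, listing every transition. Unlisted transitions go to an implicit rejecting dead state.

Run two small machines in parallel and take their product. One (4 states) tracks whether and how much of `ppq` has been seen; the other (4 states) tracks the input length modulo 4. Each combined state is a pair, one component from each; accept when both components accept.
       p  q 
>  A   B  C 
   B   D  E 
   C   F  E 
   D   G  H 
   E   I  J 
   F   G  J 
   G   K  L 
 * H   L  L 
   I   K  A 
   J   M  A 
   K   N  O 
   L   O  O 
   M   N  C 
   N   D  P 
   O   P  P 
   P   H  H 
(> = start, * = accepting)

start=A; accept=H; A-p>B; A-q>C; B-p>D; B-q>E; C-p>F; C-q>E; D-p>G; D-q>H; E-p>I; E-q>J; F-p>G; F-q>J; G-p>K; G-q>L; H-p>L; H-q>L; I-p>K; I-q>A; J-p>M; J-q>A; K-p>N; K-q>O; L-p>O; L-q>O; M-p>N; M-q>C; N-p>D; N-q>P; O-p>P; O-q>P; P-p>H; P-q>H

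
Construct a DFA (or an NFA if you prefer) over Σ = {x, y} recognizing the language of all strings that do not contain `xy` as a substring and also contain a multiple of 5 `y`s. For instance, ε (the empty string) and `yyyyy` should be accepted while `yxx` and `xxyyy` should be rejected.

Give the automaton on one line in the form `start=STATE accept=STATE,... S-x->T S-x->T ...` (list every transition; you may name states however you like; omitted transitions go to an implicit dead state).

Handle the two conditions separately and then intersect. The first has 3 states tracking partial matches of the forbidden pattern `xy`; the second has 5 states tracking the count of `y`s modulo 5. A product state is a pair (one from each), accepting exactly when both do.
          x    y  
>* S0     S1   S2 
 * S1     S1   S3 
   S2     S4   S5 
   S3     S3   S6 
   S4     S4   S6 
   S5     S7   S8 
   S6     S6   S9 
   S7     S7   S9 
   S8    S10  S11 
   S9     S9  S12 
   S10   S10  S12 
   S11   S13   S0 
   S12   S12  S14 
   S13   S13  S14 
   S14   S14   S3 
(> = start, * = accepting)

start=S0 accept=S0,S1 S0-x->S1 S0-y->S2 S1-x->S1 S1-y->S3 S2-x->S4 S2-y->S5 S3-x->S3 S3-y->S6 S4-x->S4 S4-y->S6 S5-x->S7 S5-y->S8 S6-x->S6 S6-y->S9 S7-x->S7 S7-y->S9 S8-x->S10 S8-y->S11 S9-x->S9 S9-y->S12 S10-x->S10 S10-y->S12 S11-x->S13 S11-y->S0 S12-x->S12 S12-y->S14 S13-x->S13 S13-y->S14 S14-x->S14 S14-y->S3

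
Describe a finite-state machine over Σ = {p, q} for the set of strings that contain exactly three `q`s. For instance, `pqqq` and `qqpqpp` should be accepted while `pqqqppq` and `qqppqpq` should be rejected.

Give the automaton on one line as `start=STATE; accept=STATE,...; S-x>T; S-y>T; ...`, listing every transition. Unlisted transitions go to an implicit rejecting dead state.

start=A; accept=D; A-p>A; A-q>B; B-p>B; B-q>C; C-p>C; C-q>D; D-p>D; D-q>E; E-p>E; E-q>E

Count `q`s, saturating at 4: states A through D mean 0 through 3 `q`s seen; E means more than 3. Each `q` increments (capped at E); other symbols loop. Accept from {D}.
With 5 states:
       p  q 
>  A   A  B 
   B   B  C 
   C   C  D 
 * D   D  E 
   E   E  E 
(> = start, * = accepting)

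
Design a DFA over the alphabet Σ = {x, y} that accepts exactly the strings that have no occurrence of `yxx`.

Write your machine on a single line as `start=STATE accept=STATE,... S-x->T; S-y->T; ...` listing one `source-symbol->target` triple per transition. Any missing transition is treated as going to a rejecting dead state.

start=S0; accept=S0,S1,S2; S0-x->S0; S0-y->S1; S1-x->S2; S1-y->S1; S2-x->S3; S2-y->S1; S3-x->S3; S3-y->S3

Track partial matches of the forbidden pattern `yxx`. State S3 is a dead state reached once `yxx` has occurred; every other state accepts. S0 means no part of `yxx` is currently matched.
With 4 states:
        x   y  
>* S0   S0  S1 
 * S1   S2  S1 
 * S2   S3  S1 
   S3   S3  S3 
(> = start, * = accepting)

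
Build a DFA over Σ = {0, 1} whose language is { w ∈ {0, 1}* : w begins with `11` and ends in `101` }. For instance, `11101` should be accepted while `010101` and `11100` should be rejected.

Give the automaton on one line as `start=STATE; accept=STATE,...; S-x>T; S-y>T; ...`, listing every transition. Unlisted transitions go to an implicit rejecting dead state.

Handle the two conditions separately and then intersect. One (4 states) tracks whether the input so far still matches the prefix `11`; the other (4 states) tracks how much of the suffix `101` has currently been matched. Each combined state is a pair, one component from each; accept when both components accept. After merging equivalent states the machine shrinks.
        0   1  
>  q0   q1  q2 
   q1   q1  q1 
   q2   q1  q3 
   q3   q4  q3 
   q4   q5  q6 
   q5   q5  q3 
 * q6   q4  q3 
(> = start, * = accepting)

start=q0; accept=q6; q0-0>q1; q0-1>q2; q1-0>q1; q1-1>q1; q2-0>q1; q2-1>q3; q3-0>q4; q3-1>q3; q4-0>q5; q4-1>q6; q5-0>q5; q5-1>q3; q6-0>q4; q6-1>q3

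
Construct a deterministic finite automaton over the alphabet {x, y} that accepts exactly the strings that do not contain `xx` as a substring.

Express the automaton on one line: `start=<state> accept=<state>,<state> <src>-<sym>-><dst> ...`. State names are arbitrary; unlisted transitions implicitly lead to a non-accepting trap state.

start=A accept=A,B A-x->B A-y->A B-x->C B-y->A C-x->C C-y->C

This is the complement of 'contains `xx`'. Use the same substring-matching states — A through C holding how much of `xx` has just been matched — but flip the accepting set: everything except the trap C accepts.
With 3 states:
       x  y 
>* A   B  A 
 * B   C  A 
   C   C  C 
(> = start, * = accepting)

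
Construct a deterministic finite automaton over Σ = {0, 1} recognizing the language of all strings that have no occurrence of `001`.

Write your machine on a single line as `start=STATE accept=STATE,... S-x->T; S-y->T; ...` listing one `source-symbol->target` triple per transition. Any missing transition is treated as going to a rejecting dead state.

start=s0; accept=s0,s1,s2; s0-0->s1; s0-1->s0; s1-0->s2; s1-1->s0; s2-0->s2; s2-1->s3; s3-0->s3; s3-1->s3

Track partial matches of the forbidden pattern `001`. State s3 is a dead state reached once `001` has occurred; every other state accepts. s0 means no part of `001` is currently matched.
        0   1  
>* s0   s1  s0 
 * s1   s2  s0 
 * s2   s2  s3 
   s3   s3  s3 
(> = start, * = accepting)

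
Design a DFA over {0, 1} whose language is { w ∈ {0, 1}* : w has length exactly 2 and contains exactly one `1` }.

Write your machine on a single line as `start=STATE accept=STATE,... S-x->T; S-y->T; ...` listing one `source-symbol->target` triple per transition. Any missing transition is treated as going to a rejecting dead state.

start=q0; accept=q4; q0-0->q1; q0-1->q2; q1-0->q3; q1-1->q4; q2-0->q4; q2-1->q5; q3-0->q6; q3-1->q7; q4-0->q7; q4-1->q8; q5-0->q8; q5-1->q8; q6-0->q6; q6-1->q7; q7-0->q7; q7-1->q8; q8-0->q8; q8-1->q8

Handle the two conditions separately and then intersect. The first has 4 states tracking the input length, saturating at 3; the second has 3 states tracking the count of `1`s, saturating at 2. A product state is a pair (one from each), accepting exactly when both do.
With 9 states:
        0   1  
>  q0   q1  q2 
   q1   q3  q4 
   q2   q4  q5 
   q3   q6  q7 
 * q4   q7  q8 
   q5   q8  q8 
   q6   q6  q7 
   q7   q7  q8 
   q8   q8  q8 
(> = start, * = accepting)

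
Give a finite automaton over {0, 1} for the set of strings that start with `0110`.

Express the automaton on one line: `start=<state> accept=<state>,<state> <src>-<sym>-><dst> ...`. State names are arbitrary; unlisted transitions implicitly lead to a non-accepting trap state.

Check the first 4 symbols one by one: q0 through q3 record how many have matched `0110` so far; any wrong symbol goes to the dead state q5. After all 4 match we enter the accepting sink q4.
A 6-state machine:
        0   1  
>  q0   q1  q5 
   q1   q5  q2 
   q2   q5  q3 
   q3   q4  q5 
 * q4   q4  q4 
   q5   q5  q5 
(> = start, * = accepting)

start=q0 accept=q4 q0-0->q1 q0-1->q5 q1-0->q5 q1-1->q2 q2-0->q5 q2-1->q3 q3-0->q4 q3-1->q5 q4-0->q4 q4-1->q4 q5-0->q5 q5-1->q5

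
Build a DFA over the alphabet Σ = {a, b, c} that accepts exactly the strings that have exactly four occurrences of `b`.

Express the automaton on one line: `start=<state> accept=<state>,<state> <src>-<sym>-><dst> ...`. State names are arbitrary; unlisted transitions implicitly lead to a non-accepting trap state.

Only the number of `b`s matters, and only up to 5. Make a chain S0 → S1 → S2 → S3 → S4 → S5 advanced by each `b` (with S5 absorbing); every other symbol self-loops. The accepting set is {S4}.
        a   b   c  
>  S0   S0  S1  S0 
   S1   S1  S2  S1 
   S2   S2  S3  S2 
   S3   S3  S4  S3 
 * S4   S4  S5  S4 
   S5   S5  S5  S5 
(> = start, * = accepting)

start=S0 accept=S4 S0-a->S0 S0-b->S1 S0-c->S0 S1-a->S1 S1-b->S2 S1-c->S1 S2-a->S2 S2-b->S3 S2-c->S2 S3-a->S3 S3-b->S4 S3-c->S3 S4-a->S4 S4-b->S5 S4-c->S4 S5-a->S5 S5-b->S5 S5-c->S5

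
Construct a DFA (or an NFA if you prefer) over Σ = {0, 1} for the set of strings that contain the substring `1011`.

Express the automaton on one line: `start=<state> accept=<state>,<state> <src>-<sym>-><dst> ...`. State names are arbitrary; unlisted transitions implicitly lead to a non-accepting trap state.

States q0..q3 record the length of the longest prefix of `1011` that matches the current input suffix. Reaching q4 means `1011` has been seen, and we stay there forever. Accept from q4.
With 5 states:
        0   1  
>  q0   q0  q1 
   q1   q2  q1 
   q2   q0  q3 
   q3   q2  q4 
 * q4   q4  q4 
(> = start, * = accepting)

start=q0 accept=q4 q0-0->q0 q0-1->q1 q1-0->q2 q1-1->q1 q2-0->q0 q2-1->q3 q3-0->q2 q3-1->q4 q4-0->q4 q4-1->q4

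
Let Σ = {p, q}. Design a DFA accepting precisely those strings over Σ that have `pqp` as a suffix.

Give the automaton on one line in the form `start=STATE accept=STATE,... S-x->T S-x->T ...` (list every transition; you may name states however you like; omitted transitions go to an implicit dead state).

Let each state record the length of the longest suffix of the input read so far that is also a prefix of `pqp`. S1 means the last symbol is `p`; S2 means the last 2 symbols are `pq`; S3 means the last 3 symbols are `pqp`. Accept only at S3, where the string currently ends in `pqp`.
4 states suffice.
        p   q  
>  S0   S1  S0 
   S1   S1  S2 
   S2   S3  S0 
 * S3   S1  S2 
(> = start, * = accepting)

start=S0 accept=S3 S0-p->S1 S0-q->S0 S1-p->S1 S1-q->S2 S2-p->S3 S2-q->S0 S3-p->S1 S3-q->S2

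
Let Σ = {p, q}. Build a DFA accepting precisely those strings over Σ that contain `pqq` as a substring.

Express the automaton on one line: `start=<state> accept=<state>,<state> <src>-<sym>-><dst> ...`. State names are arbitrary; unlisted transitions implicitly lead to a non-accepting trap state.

start=A accept=D A-p->B A-q->A B-p->B B-q->C C-p->B C-q->D D-p->D D-q->D

Track how much of `pqq` has been matched so far: state A is no progress, D is the absorbing accept state reached once `pqq` has occurred. Intermediate states record partial matches; on a mismatch, fall back to the longest reusable overlap.
4 states suffice.
       p  q 
>  A   B  A 
   B   B  C 
   C   B  D 
 * D   D  D 
(> = start, * = accepting)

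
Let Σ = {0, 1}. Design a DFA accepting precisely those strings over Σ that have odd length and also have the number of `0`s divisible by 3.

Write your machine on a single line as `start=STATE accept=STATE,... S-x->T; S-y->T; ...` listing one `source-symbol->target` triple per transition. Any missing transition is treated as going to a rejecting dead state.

start=s0; accept=s2; s0-0->s1; s0-1->s2; s1-0->s3; s1-1->s4; s2-0->s4; s2-1->s0; s3-0->s2; s3-1->s5; s4-0->s5; s4-1->s1; s5-0->s0; s5-1->s3

Handle the two conditions separately and then intersect. One (2 states) tracks the input length modulo 2; the other (3 states) tracks the count of `0`s modulo 3. Each combined state is a pair, one component from each; accept when both components accept.
A 6-state machine:
        0   1  
>  s0   s1  s2 
   s1   s3  s4 
 * s2   s4  s0 
   s3   s2  s5 
   s4   s5  s1 
   s5   s0  s3 
(> = start, * = accepting)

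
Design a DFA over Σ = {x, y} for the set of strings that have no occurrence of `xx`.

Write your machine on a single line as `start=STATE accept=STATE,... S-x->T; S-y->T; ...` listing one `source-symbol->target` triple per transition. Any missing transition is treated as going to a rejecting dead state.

Track partial matches of the forbidden pattern `xx`. State s2 is a dead state reached once `xx` has occurred; every other state accepts. s0 means no part of `xx` is currently matched.
3 states suffice.
        x   y  
>* s0   s1  s0 
 * s1   s2  s0 
   s2   s2  s2 
(> = start, * = accepting)

start=s0; accept=s0,s1; s0-x->s1; s0-y->s0; s1-x->s2; s1-y->s0; s2-x->s2; s2-y->s2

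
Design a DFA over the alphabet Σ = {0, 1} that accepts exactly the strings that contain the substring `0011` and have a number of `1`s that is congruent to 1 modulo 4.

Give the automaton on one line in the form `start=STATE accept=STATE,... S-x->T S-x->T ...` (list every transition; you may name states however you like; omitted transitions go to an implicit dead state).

start=q0 accept=q19 q0-0->q1 q0-1->q2 q1-0->q3 q1-1->q2 q2-0->q4 q2-1->q5 q3-0->q3 q3-1->q6 q4-0->q7 q4-1->q5 q5-0->q8 q5-1->q9 q6-0->q4 q6-1->q10 q7-0->q7 q7-1->q11 q8-0->q12 q8-1->q9 q9-0->q13 q9-1->q0 q10-0->q10 q10-1->q14 q11-0->q8 q11-1->q14 q12-0->q12 q12-1->q15 q13-0->q16 q13-1->q0 q14-0->q14 q14-1->q17 q15-0->q13 q15-1->q17 q16-0->q16 q16-1->q18 q17-0->q17 q17-1->q19 q18-0->q1 q18-1->q19 q19-0->q19 q19-1->q10

Handle the two conditions separately and then intersect. One (5 states) tracks whether and how much of `0011` has been seen; the other (4 states) tracks the count of `1`s modulo 4. Each combined state is a pair, one component from each; accept when both components accept.
A 20-state machine:
          0    1  
>  q0     q1   q2 
   q1     q3   q2 
   q2     q4   q5 
   q3     q3   q6 
   q4     q7   q5 
   q5     q8   q9 
   q6     q4  q10 
   q7     q7  q11 
   q8    q12   q9 
   q9    q13   q0 
   q10   q10  q14 
   q11    q8  q14 
   q12   q12  q15 
   q13   q16   q0 
   q14   q14  q17 
   q15   q13  q17 
   q16   q16  q18 
   q17   q17  q19 
   q18    q1  q19 
 * q19   q19  q10 
(> = start, * = accepting)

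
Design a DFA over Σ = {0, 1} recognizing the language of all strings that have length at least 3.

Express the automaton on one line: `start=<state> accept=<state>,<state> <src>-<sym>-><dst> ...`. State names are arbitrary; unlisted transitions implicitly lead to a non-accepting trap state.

Count input length up to 4: every symbol moves from S0 toward S4, which means 'more than 3' and absorbs. Accept from {S3, S4}.
        0   1  
>  S0   S1  S1 
   S1   S2  S2 
   S2   S3  S3 
 * S3   S4  S4 
 * S4   S4  S4 
(> = start, * = accepting)

start=S0 accept=S3,S4 S0-0->S1 S0-1->S1 S1-0->S2 S1-1->S2 S2-0->S3 S2-1->S3 S3-0->S4 S3-1->S4 S4-0->S4 S4-1->S4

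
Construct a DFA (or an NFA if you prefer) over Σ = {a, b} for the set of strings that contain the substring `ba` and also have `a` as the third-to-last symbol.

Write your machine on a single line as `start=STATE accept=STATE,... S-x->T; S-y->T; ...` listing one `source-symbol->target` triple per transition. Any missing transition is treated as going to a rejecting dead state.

Run two small machines in parallel and take their product. The first has 3 states tracking whether and how much of `ba` has been seen; the second has 15 states tracking the last 3 symbols read. A product state is a pair (one from each), accepting exactly when both do.
With 19 states:
          a    b  
>  s0     s1   s2 
   s1     s3   s4 
   s2     s5   s6 
   s3     s7   s8 
   s4     s9  s10 
   s5    s11  s12 
   s6    s13  s14 
   s7     s7   s8 
   s8     s9  s10 
 * s9    s11  s12 
   s10   s13  s14 
   s11   s15  s16 
   s12    s9  s17 
   s13   s11  s12 
   s14   s13  s14 
 * s15   s15  s16 
 * s16    s9  s17 
 * s17   s13  s18 
   s18   s13  s18 
(> = start, * = accepting)

start=s0; accept=s9,s15,s16,s17; s0-a->s1; s0-b->s2; s1-a->s3; s1-b->s4; s2-a->s5; s2-b->s6; s3-a->s7; s3-b->s8; s4-a->s9; s4-b->s10; s5-a->s11; s5-b->s12; s6-a->s13; s6-b->s14; s7-a->s7; s7-b->s8; s8-a->s9; s8-b->s10; s9-a->s11; s9-b->s12; s10-a->s13; s10-b->s14; s11-a->s15; s11-b->s16; s12-a->s9; s12-b->s17; s13-a->s11; s13-b->s12; s14-a->s13; s14-b->s14; s15-a->s15; s15-b->s16; s16-a->s9; s16-b->s17; s17-a->s13; s17-b->s18; s18-a->s13; s18-b->s18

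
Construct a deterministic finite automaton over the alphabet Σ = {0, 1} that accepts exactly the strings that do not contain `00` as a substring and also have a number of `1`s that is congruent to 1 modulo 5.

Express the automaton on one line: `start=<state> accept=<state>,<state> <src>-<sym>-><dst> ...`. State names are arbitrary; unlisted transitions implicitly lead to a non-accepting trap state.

start=q0 accept=q2,q4 q0-0->q1 q0-1->q2 q1-0->q3 q1-1->q2 q2-0->q4 q2-1->q5 q3-0->q3 q3-1->q3 q4-0->q3 q4-1->q5 q5-0->q6 q5-1->q7 q6-0->q3 q6-1->q7 q7-0->q8 q7-1->q9 q8-0->q3 q8-1->q9 q9-0->q10 q9-1->q0 q10-0->q3 q10-1->q0

Run two small machines in parallel and take their product. One (3 states) tracks partial matches of the forbidden pattern `00`; the other (5 states) tracks the count of `1`s modulo 5. Each combined state is a pair, one component from each; accept when both components accept. After merging equivalent states the machine shrinks.
11 states suffice.
          0    1  
>  q0     q1   q2 
   q1     q3   q2 
 * q2     q4   q5 
   q3     q3   q3 
 * q4     q3   q5 
   q5     q6   q7 
   q6     q3   q7 
   q7     q8   q9 
   q8     q3   q9 
   q9    q10   q0 
   q10    q3   q0 
(> = start, * = accepting)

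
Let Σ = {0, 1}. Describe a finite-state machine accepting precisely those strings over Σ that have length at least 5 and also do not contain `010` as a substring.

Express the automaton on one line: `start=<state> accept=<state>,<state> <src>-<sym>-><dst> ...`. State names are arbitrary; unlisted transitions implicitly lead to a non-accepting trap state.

Run two small machines in parallel and take their product. One (7 states) tracks the input length, saturating at 6; the other (4 states) tracks partial matches of the forbidden pattern `010`. Each combined state is a pair, one component from each; accept when both components accept. After merging equivalent states the machine shrinks.
A 16-state machine:
       0  1 
>  A   B  C 
   B   D  E 
   C   D  F 
   D   G  H 
   E   I  J 
   F   G  J 
   G   K  L 
   H   I  M 
   I   I  I 
   J   K  M 
   K   N  O 
   L   I  P 
   M   N  P 
 * N   N  O 
 * O   I  P 
 * P   N  P 
(> = start, * = accepting)

start=A accept=N,O,P A-0->B A-1->C B-0->D B-1->E C-0->D C-1->F D-0->G D-1->H E-0->I E-1->J F-0->G F-1->J G-0->K G-1->L H-0->I H-1->M I-0->I I-1->I J-0->K J-1->M K-0->N K-1->O L-0->I L-1->P M-0->N M-1->P N-0->N N-1->O O-0->I O-1->P P-0->N P-1->P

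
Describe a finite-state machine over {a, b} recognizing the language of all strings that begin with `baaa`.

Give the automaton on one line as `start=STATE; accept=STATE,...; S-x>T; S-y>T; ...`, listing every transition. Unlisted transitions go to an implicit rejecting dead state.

start=S0; accept=S4; S0-a>S5; S0-b>S1; S1-a>S2; S1-b>S5; S2-a>S3; S2-b>S5; S3-a>S4; S3-b>S5; S4-a>S4; S4-b>S4; S5-a>S5; S5-b>S5

Walk along `baaa` while the input agrees: from S0 take `b` to S1, and so on. Any deviation drops to the rejecting sink S5. Once S4 is reached the prefix is confirmed and every continuation is accepted.
A 6-state machine:
        a   b  
>  S0   S5  S1 
   S1   S2  S5 
   S2   S3  S5 
   S3   S4  S5 
 * S4   S4  S4 
   S5   S5  S5 
(> = start, * = accepting)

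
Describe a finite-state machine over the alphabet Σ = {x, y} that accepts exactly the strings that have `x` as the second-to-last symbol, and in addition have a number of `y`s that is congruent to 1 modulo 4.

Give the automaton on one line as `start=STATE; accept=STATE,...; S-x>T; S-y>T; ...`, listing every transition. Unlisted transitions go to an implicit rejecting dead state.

start=q0; accept=q4,q7; q0-x>q1; q0-y>q2; q1-x>q3; q1-y>q4; q2-x>q5; q2-y>q6; q3-x>q3; q3-y>q4; q4-x>q5; q4-y>q6; q5-x>q7; q5-y>q8; q6-x>q9; q6-y>q10; q7-x>q7; q7-y>q8; q8-x>q9; q8-y>q10; q9-x>q11; q9-y>q12; q10-x>q13; q10-y>q14; q11-x>q11; q11-y>q12; q12-x>q13; q12-y>q14; q13-x>q15; q13-y>q16; q14-x>q17; q14-y>q18; q15-x>q15; q15-y>q16; q16-x>q17; q16-y>q18; q17-x>q3; q17-y>q4; q18-x>q5; q18-y>q6

Build one automaton per condition and run them in lockstep. One (7 states) tracks the last 2 symbols read; the other (4 states) tracks the count of `y`s modulo 4. Each combined state is a pair, one component from each; accept when both components accept.
          x    y  
>  q0     q1   q2 
   q1     q3   q4 
   q2     q5   q6 
   q3     q3   q4 
 * q4     q5   q6 
   q5     q7   q8 
   q6     q9  q10 
 * q7     q7   q8 
   q8     q9  q10 
   q9    q11  q12 
   q10   q13  q14 
   q11   q11  q12 
   q12   q13  q14 
   q13   q15  q16 
   q14   q17  q18 
   q15   q15  q16 
   q16   q17  q18 
   q17    q3   q4 
   q18    q5   q6 
(> = start, * = accepting)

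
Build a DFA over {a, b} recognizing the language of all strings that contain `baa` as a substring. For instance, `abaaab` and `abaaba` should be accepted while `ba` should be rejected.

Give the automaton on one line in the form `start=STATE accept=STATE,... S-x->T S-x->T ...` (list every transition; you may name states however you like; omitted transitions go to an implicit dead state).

States q0..q2 record the length of the longest prefix of `baa` that matches the current input suffix. Reaching q3 means `baa` has been seen, and we stay there forever. Accept from q3.
        a   b  
>  q0   q0  q1 
   q1   q2  q1 
   q2   q3  q1 
 * q3   q3  q3 
(> = start, * = accepting)

start=q0 accept=q3 q0-a->q0 q0-b->q1 q1-a->q2 q1-b->q1 q2-a->q3 q2-b->q1 q3-a->q3 q3-b->q3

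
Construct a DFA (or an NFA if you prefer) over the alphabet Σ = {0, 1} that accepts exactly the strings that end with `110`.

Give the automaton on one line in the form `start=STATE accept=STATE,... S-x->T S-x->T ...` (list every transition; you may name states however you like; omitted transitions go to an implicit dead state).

Let each state record the length of the longest suffix of the input read so far that is also a prefix of `110`. B means the last symbol is `1`; C means the last 2 symbols are `11`; D means the last 3 symbols are `110`. Accept only at D, where the string currently ends in `110`.
A 4-state machine:
       0  1 
>  A   A  B 
   B   A  C 
   C   D  C 
 * D   A  B 
(> = start, * = accepting)

start=A accept=D A-0->A A-1->B B-0->A B-1->C C-0->D C-1->C D-0->A D-1->B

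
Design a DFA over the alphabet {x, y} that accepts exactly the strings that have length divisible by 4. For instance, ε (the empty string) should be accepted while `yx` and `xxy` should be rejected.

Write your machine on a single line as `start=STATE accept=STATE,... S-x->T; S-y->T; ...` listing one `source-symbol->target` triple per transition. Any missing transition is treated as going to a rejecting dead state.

start=s0; accept=s0; s0-x->s1; s0-y->s1; s1-x->s2; s1-y->s2; s2-x->s3; s2-y->s3; s3-x->s0; s3-y->s0

Only the length mod 4 matters, so use a 4-cycle: from any state, every input symbol moves to the next state, wrapping s3 back to s0. Mark s0 accepting.
A 4-state machine:
        x   y  
>* s0   s1  s1 
   s1   s2  s2 
   s2   s3  s3 
   s3   s0  s0 
(> = start, * = accepting)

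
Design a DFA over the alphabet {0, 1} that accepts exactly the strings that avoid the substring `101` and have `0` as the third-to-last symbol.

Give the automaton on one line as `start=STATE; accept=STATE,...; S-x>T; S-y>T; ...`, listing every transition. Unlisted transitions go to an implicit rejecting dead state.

start=q0; accept=q6,q7,q8,q9; q0-0>q1; q0-1>q2; q1-0>q3; q1-1>q4; q2-0>q5; q2-1>q2; q3-0>q6; q3-1>q7; q4-0>q8; q4-1>q9; q5-0>q3; q5-1>q10; q6-0>q6; q6-1>q7; q7-0>q8; q7-1>q9; q8-0>q3; q8-1>q10; q9-0>q5; q9-1>q2; q10-0>q10; q10-1>q10

Build one automaton per condition and run them in lockstep. The first has 4 states tracking partial matches of the forbidden pattern `101`; the second has 15 states tracking the last 3 symbols read. A product state is a pair (one from each), accepting exactly when both do. Equivalent product states are then merged.
An 11-state machine:
          0    1  
>  q0     q1   q2 
   q1     q3   q4 
   q2     q5   q2 
   q3     q6   q7 
   q4     q8   q9 
   q5     q3  q10 
 * q6     q6   q7 
 * q7     q8   q9 
 * q8     q3  q10 
 * q9     q5   q2 
   q10   q10  q10 
(> = start, * = accepting)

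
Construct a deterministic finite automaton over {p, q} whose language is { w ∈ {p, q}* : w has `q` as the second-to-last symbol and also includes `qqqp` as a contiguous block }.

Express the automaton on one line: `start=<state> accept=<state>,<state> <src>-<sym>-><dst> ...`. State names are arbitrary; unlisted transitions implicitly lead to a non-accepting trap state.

Run two small machines in parallel and take their product. The first has 7 states tracking the last 2 symbols read; the second has 5 states tracking whether and how much of `qqqp` has been seen. A product state is a pair (one from each), accepting exactly when both do.
With 12 states:
       p  q 
>  A   B  C 
   B   D  E 
   C   F  G 
   D   D  E 
   E   F  G 
   F   D  E 
   G   F  H 
   H   I  H 
 * I   J  K 
   J   J  K 
   K   I  L 
 * L   I  L 
(> = start, * = accepting)

start=A accept=I,L A-p->B A-q->C B-p->D B-q->E C-p->F C-q->G D-p->D D-q->E E-p->F E-q->G F-p->D F-q->E G-p->F G-q->H H-p->I H-q->H I-p->J I-q->K J-p->J J-q->K K-p->I K-q->L L-p->I L-q->L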